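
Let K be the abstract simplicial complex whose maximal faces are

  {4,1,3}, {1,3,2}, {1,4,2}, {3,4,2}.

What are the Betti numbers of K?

b_0 = 1, b_1 = 0, b_2 = 1.

Fix the vertex order 1 < 2 < 3 < 4 and write every simplex with vertices in increasing order. Then dim K = 2 and the simplices of K are:

  0-simplices (4): [1], [2], [3], [4]
  1-simplices (6): [1,2], [1,3], [1,4], [2,3], [2,4], [3,4]
  2-simplices (4): [1,2,3], [1,2,4], [1,3,4], [2,3,4]

giving chain groups C_0 ≅ Z^4, C_1 ≅ Z^6, C_2 ≅ Z^4.

Boundary ∂_1: C_1 → C_0 maps an edge to its endpoints' difference, ∂[p,q] = q − p.
The 4×6 boundary matrix has rank 3 and Smith normal form diag(1,1,1).

∂_2: C_2 → C_1 sends each 2-simplex [p,q,r] to [q,r] − [p,r] + [p,q]. For instance
  ∂[1,2,3] = [2,3] − [1,3] + [1,2],
  ∂[1,2,4] = [2,4] − [1,4] + [1,2].
This gives a 6×4 integer matrix of rank 3; reducing to Smith normal form yields diagonal entries (1,1,1).

Now H_k = ker ∂_k / im ∂_{k+1}, so:

  H_0: rank C_0 − rank ∂_1 = 4 − 3 = 1, and the invariant factors of ∂_1 are all 1, so H_0 ≅ Z.
  H_1: rank ker ∂_1 − rank ∂_2 = (6 − 3) − 3 = 0, and the invariant factors of ∂_2 are all 1, so H_1 ≅ 0.
  H_2: rank ker ∂_2 − rank ∂_3 = (4 − 3) − 0 = 1, and there is no ∂_3, so H_2 ≅ Z.

Hence the Betti numbers are b_0 = 1, b_1 = 0, b_2 = 1.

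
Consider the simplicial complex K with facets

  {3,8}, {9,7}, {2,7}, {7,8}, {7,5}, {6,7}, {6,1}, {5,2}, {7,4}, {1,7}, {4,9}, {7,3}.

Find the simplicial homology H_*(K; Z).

H_0 = Z,  H_1 = Z^4.

We work with the vertex ordering 1 < 2 < 3 < 4 < 5 < 6 < 7 < 8 < 9. The simplices of K, each written with vertices in increasing order, are:

  0-simplices (9): [1], [2], [3], [4], [5], [6], [7], [8], [9]
  1-simplices (12): [1,6], [1,7], [2,5], [2,7], [3,7], [3,8], [4,7], [4,9], [5,7], [6,7], [7,8], [7,9]

giving chain groups C_0 ≅ Z^9, C_1 ≅ Z^12.

∂_1: C_1 → C_0 maps an edge to its endpoints' difference, ∂[p,q] = q − p.
As a 9×12 matrix over Z this has rank 8, with invariant factors (1,1,1,1,1,1,1,1).

Computing H_k = (kernel of ∂_k) / (image of ∂_{k+1}):

  H_0: rank C_0 − rank ∂_1 = 9 − 8 = 1, and the invariant factors of ∂_1 are all 1, so H_0 = Z.
  H_1: rank ker ∂_1 − rank ∂_2 = (12 − 8) − 0 = 4, and there is no ∂_2, so H_1 = Z^4.

As a check, the Euler characteristic is 9 − 12 = -3, which agrees with 1 − 4 = -3.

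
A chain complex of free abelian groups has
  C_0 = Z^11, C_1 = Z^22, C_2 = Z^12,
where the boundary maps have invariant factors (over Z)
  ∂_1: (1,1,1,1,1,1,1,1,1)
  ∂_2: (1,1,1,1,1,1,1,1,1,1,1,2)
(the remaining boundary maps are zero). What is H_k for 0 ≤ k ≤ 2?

H_0 = Z^2,  H_1 = Z ⊕ Z/2Z,  H_2 = 0.

H_0: b_0 = 11 − 0 − 9 = 2; torsion from ∂_1 factors > 1: none. So H_0 = Z^2.
H_1: b_1 = 22 − 9 − 12 = 1; torsion from ∂_2 factors > 1: [2]. So H_1 = Z ⊕ Z/2Z.
H_2: b_2 = 12 − 12 − 0 = 0; torsion from ∂_3 factors > 1: none. So H_2 = 0.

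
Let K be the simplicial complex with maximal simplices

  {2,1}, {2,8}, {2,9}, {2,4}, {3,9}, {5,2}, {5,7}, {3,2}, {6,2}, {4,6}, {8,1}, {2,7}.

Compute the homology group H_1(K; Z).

H_1 = Z^4.

We work with the vertex ordering 1 < 2 < 3 < 4 < 5 < 6 < 7 < 8 < 9. The simplices of K, each written with vertices in increasing order, are:

  0-simplices (9): [1], [2], [3], [4], [5], [6], [7], [8], [9]
  1-simplices (12): [1,2], [1,8], [2,3], [2,4], [2,5], [2,6], [2,7], [2,8], [2,9], [3,9], [4,6], [5,7]

Hence C_0 ≅ Z^9, C_1 ≅ Z^12.

∂_1: C_1 → C_0 sends each edge [p,q] (with p < q) to q − p. For instance
  ∂[1,2] = [2] − [1].
This gives a 9×12 integer matrix of rank 8; reducing to Smith normal form yields diagonal entries (1,1,1,1,1,1,1,1).

From H_k ≅ ker(∂_k) / im(∂_{k+1}) we obtain:

  H_1: rank ker ∂_1 − rank ∂_2 = (12 − 8) − 0 = 4, and there is no ∂_2, so H_1 ≅ Z^4.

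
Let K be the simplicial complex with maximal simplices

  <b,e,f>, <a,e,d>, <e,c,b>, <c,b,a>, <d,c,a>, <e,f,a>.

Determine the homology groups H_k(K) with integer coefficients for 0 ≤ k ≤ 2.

Order the vertices as a < b < c < d < e < f. Listing each simplex with vertices in this order, K has dimension 2 with simplices:

  0-simplices (6): a, b, c, d, e, f
  1-simplices (12): ab, ac, ad, ae, af, bc, be, bf, cd, ce, de, ef
  2-simplices (6): abc, acd, ade, aef, bce, bef

Hence C_0 ≅ Z^6, C_1 ≅ Z^12, C_2 ≅ Z^6.

Boundary ∂_1: C_1 → C_0 maps an edge to its endpoints' difference, ∂[p,q] = q − p.
This gives a 6×12 integer matrix of rank 5; reducing to Smith normal form yields diagonal entries (1,1,1,1,1).

∂_2: C_2 → C_1 sends each 2-simplex [p,q,r] to [q,r] − [p,r] + [p,q]. For instance
  ∂bce = ce − be + bc,
  ∂aef = ef − af + ae.
As a 12×6 matrix over Z this has rank 6, with invariant factors (1,1,1,1,1,1).

Now H_k = ker ∂_k / im ∂_{k+1}, so:

  H_0: rank C_0 − rank ∂_1 = 6 − 5 = 1, and the invariant factors of ∂_1 are all 1, so H_0 ≅ Z.
  H_1: rank ker ∂_1 − rank ∂_2 = (12 − 5) − 6 = 1, and the invariant factors of ∂_2 are all 1, so H_1 ≅ Z.
  H_2: rank ker ∂_2 − rank ∂_3 = (6 − 6) − 0 = 0, and there is no ∂_3, so H_2 ≅ 0.

As a check, the Euler characteristic is 6 − 12 + 6 = 0, which agrees with 1 − 1 + 0 = 0.

H_0 = Z,  H_1 = Z,  H_2 = 0.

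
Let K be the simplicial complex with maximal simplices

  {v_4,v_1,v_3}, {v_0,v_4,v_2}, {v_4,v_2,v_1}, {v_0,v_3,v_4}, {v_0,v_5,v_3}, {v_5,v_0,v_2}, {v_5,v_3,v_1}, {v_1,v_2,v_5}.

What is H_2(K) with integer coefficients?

Fix the vertex order v_0 < v_1 < v_2 < v_3 < v_4 < v_5 and write every simplex with vertices in increasing order. Then dim K = 2 and the simplices of K are:

  0-simplices (6): [v_0], [v_1], [v_2], [v_3], [v_4], [v_5]
  1-simplices (12): [v_0,v_2], [v_0,v_3], [v_0,v_4], [v_0,v_5], [v_1,v_2], [v_1,v_3], [v_1,v_4], [v_1,v_5], [v_2,v_4], [v_2,v_5], [v_3,v_4], [v_3,v_5]
  2-simplices (8): [v_0,v_2,v_4], [v_0,v_2,v_5], [v_0,v_3,v_4], [v_0,v_3,v_5], [v_1,v_2,v_4], [v_1,v_2,v_5], [v_1,v_3,v_4], [v_1,v_3,v_5]

Hence C_0 ≅ Z^6, C_1 ≅ Z^12, C_2 ≅ Z^8.

∂_1: C_1 → C_0 maps an edge to its endpoints' difference, ∂[p,q] = q − p. For instance
  ∂[v_1,v_2] = [v_2] − [v_1].
As a 6×12 matrix over Z this has rank 5, with invariant factors (1,1,1,1,1).

∂_2: C_2 → C_1 sends each 2-simplex [p,q,r] to [q,r] − [p,r] + [p,q]. For instance
  ∂[v_0,v_3,v_4] = [v_3,v_4] − [v_0,v_4] + [v_0,v_3],
  ∂[v_1,v_3,v_5] = [v_3,v_5] − [v_1,v_5] + [v_1,v_3].
The 12×8 boundary matrix has rank 7 and Smith normal form diag(1,1,1,1,1,1,1).

Reading off H_k = ker ∂_k / im ∂_{k+1}:

  H_2: rank ker ∂_2 − rank ∂_3 = (8 − 7) − 0 = 1, and there is no ∂_3, so H_2 ≅ Z.

H_2 ≅ Z.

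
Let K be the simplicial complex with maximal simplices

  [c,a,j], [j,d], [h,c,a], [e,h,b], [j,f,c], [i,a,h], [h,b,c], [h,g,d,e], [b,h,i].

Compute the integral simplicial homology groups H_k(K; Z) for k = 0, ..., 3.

H_0 ≅ Z,  H_1 ≅ Z,  H_2 = 0,  H_3 = 0.

Order the vertices as a < b < c < d < e < f < g < h < i < j. Listing each simplex with vertices in this order, K has dimension 3 with simplices:

  0-simplices (10): a, b, c, d, e, f, g, h, i, j
  1-simplices (20): ac, ah, ai, aj, bc, be, bh, bi, cf, ch, cj, de, dg, dh, dj, eg, eh, fj, gh, hi
  2-simplices (11): ach, acj, ahi, bch, beh, bhi, cfj, deg, deh, dgh, egh
  3-simplices (1): degh

so the chain groups are C_0 ≅ Z^10, C_1 ≅ Z^20, C_2 ≅ Z^11, C_3 ≅ Z^1.

∂_1: C_1 → C_0 maps an edge to its endpoints' difference, ∂[p,q] = q − p.
This gives a 10×20 integer matrix of rank 9; reducing to Smith normal form yields diagonal entries (1,1,1,1,1,1,1,1,1).

The boundary map ∂_2: C_2 → C_1 acts by ∂[p,q,r] = [q,r] − [p,r] + [p,q]. For instance
  ∂bhi = hi − bi + bh,
  ∂egh = gh − eh + eg.
This gives a 20×11 integer matrix of rank 10; reducing to Smith normal form yields diagonal entries (1,1,1,1,1,1,1,1,1,1).

∂_3: C_3 → C_2 sends each 3-simplex σ to the alternating sum Σ_i (−1)^i (σ with its i-th vertex removed). For instance
  ∂degh = egh − dgh + deh − deg.
The resulting 11×1 matrix has rank 1, and its Smith normal form has invariant factors (1).

Computing H_k = (kernel of ∂_k) / (image of ∂_{k+1}):

  H_0: rank C_0 − rank ∂_1 = 10 − 9 = 1, and the invariant factors of ∂_1 are all 1, so H_0 = Z.
  H_1: rank ker ∂_1 − rank ∂_2 = (20 − 9) − 10 = 1, and the invariant factors of ∂_2 are all 1, so H_1 = Z.
  H_2: rank ker ∂_2 − rank ∂_3 = (11 − 10) − 1 = 0, and the invariant factors of ∂_3 are all 1, so H_2 = 0.
  H_3: rank ker ∂_3 − rank ∂_4 = (1 − 1) − 0 = 0, and there is no ∂_4, so H_3 = 0.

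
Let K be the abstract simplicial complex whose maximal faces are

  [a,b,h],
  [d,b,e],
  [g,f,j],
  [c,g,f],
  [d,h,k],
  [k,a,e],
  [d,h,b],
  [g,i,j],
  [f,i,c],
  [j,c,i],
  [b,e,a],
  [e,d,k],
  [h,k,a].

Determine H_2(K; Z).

H_2 ≅ Z.

Take the total order a < b < c < d < e < f < g < h < i < j < k on the vertex set. Then K (dimension 2) consists of the simplices:

  0-simplices (11): a, b, c, d, e, f, g, h, i, j, k
  1-simplices (22): ab, ae, ah, ak, bd, be, bh, cf, cg, ci, cj, de, dh, dk, ek, fg, fi, fj, gi, gj, hk, ij
  2-simplices (13): abe, abh, aek, ahk, bde, bdh, cfg, cfi, cij, dek, dhk, fgj, gij

so the chain groups are C_0 ≅ Z^11, C_1 ≅ Z^22, C_2 ≅ Z^13.

The boundary map ∂_1: C_1 → C_0 sends each edge [p,q] (with p < q) to q − p. For instance
  ∂bd = d − b.
The resulting 11×22 matrix has rank 9, and its Smith normal form has invariant factors (1,1,1,1,1,1,1,1,1).

∂_2: C_2 → C_1 sends each 2-simplex [p,q,r] to [q,r] − [p,r] + [p,q]. For instance
  ∂gij = ij − gj + gi,
  ∂dek = ek − dk + de.
As a 22×13 matrix over Z this has rank 12, with invariant factors (1,1,1,1,1,1,1,1,1,1,1,1).

Reading off H_k = ker ∂_k / im ∂_{k+1}:

  H_2: rank ker ∂_2 − rank ∂_3 = (13 − 12) − 0 = 1, and there is no ∂_3, so H_2 = Z.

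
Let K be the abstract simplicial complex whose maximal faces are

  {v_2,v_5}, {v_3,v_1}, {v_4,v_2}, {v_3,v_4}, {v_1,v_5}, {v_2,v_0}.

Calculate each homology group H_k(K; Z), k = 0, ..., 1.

Order the vertices as v_0 < v_1 < v_2 < v_3 < v_4 < v_5. Listing each simplex with vertices in this order, K has dimension 1 with simplices:

  0-simplices (6): [v_0], [v_1], [v_2], [v_3], [v_4], [v_5]
  1-simplices (6): [v_0,v_2], [v_1,v_3], [v_1,v_5], [v_2,v_4], [v_2,v_5], [v_3,v_4]

so the chain groups are C_0 ≅ Z^6, C_1 ≅ Z^6.

∂_1: C_1 → C_0 is given by ∂[p,q] = [q] − [p]. For instance
  ∂[v_2,v_4] = [v_4] − [v_2].
The resulting 6×6 matrix has rank 5, and its Smith normal form has invariant factors (1,1,1,1,1).

Computing H_k = (kernel of ∂_k) / (image of ∂_{k+1}):

  H_0: rank C_0 − rank ∂_1 = 6 − 5 = 1, and the invariant factors of ∂_1 are all 1, so H_0 ≅ Z.
  H_1: rank ker ∂_1 − rank ∂_2 = (6 − 5) − 0 = 1, and there is no ∂_2, so H_1 ≅ Z.

As a check, the Euler characteristic is 6 − 6 = 0, which agrees with 1 − 1 = 0.

H_0 = Z,  H_1 = Z.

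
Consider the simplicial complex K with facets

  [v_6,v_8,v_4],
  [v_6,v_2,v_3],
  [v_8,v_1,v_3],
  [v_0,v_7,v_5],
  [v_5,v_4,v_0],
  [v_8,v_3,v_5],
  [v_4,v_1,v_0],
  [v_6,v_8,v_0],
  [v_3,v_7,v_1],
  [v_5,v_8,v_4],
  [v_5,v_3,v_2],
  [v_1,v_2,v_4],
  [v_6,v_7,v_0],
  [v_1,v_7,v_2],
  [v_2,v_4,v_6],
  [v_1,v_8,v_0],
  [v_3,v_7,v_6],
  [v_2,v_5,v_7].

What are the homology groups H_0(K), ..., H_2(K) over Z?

Fix the vertex order v_0 < v_1 < v_2 < v_3 < v_4 < v_5 < v_6 < v_7 < v_8 and write every simplex with vertices in increasing order. Then dim K = 2 and the simplices of K are:

  0-simplices (9): [v_0], [v_1], [v_2], [v_3], [v_4], [v_5], [v_6], [v_7], [v_8]
  1-simplices (27): (27 of them)
  2-simplices (18): (18 of them)

Hence C_0 ≅ Z^9, C_1 ≅ Z^27, C_2 ≅ Z^18.

The boundary map ∂_1: C_1 → C_0 maps an edge to its endpoints' difference, ∂[p,q] = q − p.
This gives a 9×27 integer matrix of rank 8; reducing to Smith normal form yields diagonal entries (1,1,1,1,1,1,1,1).

∂_2: C_2 → C_1 acts by ∂[p,q,r] = [q,r] − [p,r] + [p,q]. For instance
  ∂[v_0,v_1,v_8] = [v_1,v_8] − [v_0,v_8] + [v_0,v_1],
  ∂[v_0,v_6,v_8] = [v_6,v_8] − [v_0,v_8] + [v_0,v_6].
The 27×18 boundary matrix has rank 18 and Smith normal form diag(1,1,1,1,1,1,1,1,1,1,1,1,1,1,1,1,1,2).

Computing H_k = (kernel of ∂_k) / (image of ∂_{k+1}):

  H_0: rank C_0 − rank ∂_1 = 9 − 8 = 1, and the invariant factors of ∂_1 are all 1, so H_0 ≅ Z.
  H_1: rank ker ∂_1 − rank ∂_2 = (27 − 8) − 18 = 1, and ∂_2 has invariant factor 2 > 1, so H_1 ≅ Z ⊕ Z_2.
  H_2: rank ker ∂_2 − rank ∂_3 = (18 − 18) − 0 = 0, and there is no ∂_3, so H_2 ≅ 0.

H_0 = Z,  H_1 = Z ⊕ Z_2,  H_2 = 0.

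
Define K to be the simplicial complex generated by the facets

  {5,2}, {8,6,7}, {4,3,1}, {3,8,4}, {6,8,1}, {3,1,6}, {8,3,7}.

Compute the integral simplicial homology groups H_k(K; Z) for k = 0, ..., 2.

H_0 = Z^2,  H_1 = Z,  H_2 = 0.

Order the vertices as 1 < 2 < 3 < 4 < 5 < 6 < 7 < 8. Listing each simplex with vertices in this order, K has dimension 2 with simplices:

  0-simplices (8): [1], [2], [3], [4], [5], [6], [7], [8]
  1-simplices (13): [1,3], [1,4], [1,6], [1,8], [2,5], [3,4], [3,6], [3,7], [3,8], [4,8], [6,7], [6,8], [7,8]
  2-simplices (6): [1,3,4], [1,3,6], [1,6,8], [3,4,8], [3,7,8], [6,7,8]

Hence C_0 ≅ Z^8, C_1 ≅ Z^13, C_2 ≅ Z^6.

Boundary ∂_1: C_1 → C_0 maps an edge to its endpoints' difference, ∂[p,q] = q − p.
As a 8×13 matrix over Z this has rank 6, with invariant factors (1,1,1,1,1,1).

∂_2: C_2 → C_1 sends each 2-simplex [p,q,r] to [q,r] − [p,r] + [p,q]. For instance
  ∂[3,7,8] = [7,8] − [3,8] + [3,7],
  ∂[1,6,8] = [6,8] − [1,8] + [1,6].
As a 13×6 matrix over Z this has rank 6, with invariant factors (1,1,1,1,1,1).

Now H_k = ker ∂_k / im ∂_{k+1}, so:

  H_0: rank C_0 − rank ∂_1 = 8 − 6 = 2, and the invariant factors of ∂_1 are all 1, so H_0 ≅ Z^2.
  H_1: rank ker ∂_1 − rank ∂_2 = (13 − 6) − 6 = 1, and the invariant factors of ∂_2 are all 1, so H_1 ≅ Z.
  H_2: rank ker ∂_2 − rank ∂_3 = (6 − 6) − 0 = 0, and there is no ∂_3, so H_2 ≅ 0.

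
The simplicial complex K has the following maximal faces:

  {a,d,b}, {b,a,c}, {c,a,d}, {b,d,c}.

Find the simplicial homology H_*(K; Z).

H_0 ≅ Z,  H_1 = 0,  H_2 ≅ Z.

Fix the vertex order a < b < c < d and write every simplex with vertices in increasing order. Then dim K = 2 and the simplices of K are:

  0-simplices (4): a, b, c, d
  1-simplices (6): ab, ac, ad, bc, bd, cd
  2-simplices (4): abc, abd, acd, bcd

giving chain groups C_0 ≅ Z^4, C_1 ≅ Z^6, C_2 ≅ Z^4.

∂_1: C_1 → C_0 is given by ∂[p,q] = [q] − [p]. For instance
  ∂bc = c − b.
The resulting 4×6 matrix has rank 3, and its Smith normal form has invariant factors (1,1,1).

The boundary map ∂_2: C_2 → C_1 acts by ∂[p,q,r] = [q,r] − [p,r] + [p,q]. For instance
  ∂abd = bd − ad + ab,
  ∂acd = cd − ad + ac.
The 6×4 boundary matrix has rank 3 and Smith normal form diag(1,1,1).

Reading off H_k = ker ∂_k / im ∂_{k+1}:

  H_0: rank C_0 − rank ∂_1 = 4 − 3 = 1, and the invariant factors of ∂_1 are all 1, so H_0 ≅ Z.
  H_1: rank ker ∂_1 − rank ∂_2 = (6 − 3) − 3 = 0, and the invariant factors of ∂_2 are all 1, so H_1 ≅ 0.
  H_2: rank ker ∂_2 − rank ∂_3 = (4 − 3) − 0 = 1, and there is no ∂_3, so H_2 ≅ Z.

(K is a triangulation of the 2-sphere S^2.)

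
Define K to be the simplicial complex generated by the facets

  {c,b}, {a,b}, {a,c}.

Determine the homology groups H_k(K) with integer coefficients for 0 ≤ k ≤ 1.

Fix the vertex order a < b < c and write every simplex with vertices in increasing order. Then dim K = 1 and the simplices of K are:

  0-simplices (3): a, b, c
  1-simplices (3): ab, ac, bc

so the chain groups are C_0 ≅ Z^3, C_1 ≅ Z^3.

∂_1: C_1 → C_0 maps an edge to its endpoints' difference, ∂[p,q] = q − p. For instance
  ∂ac = c − a.
As a 3×3 matrix over Z this has rank 2, with invariant factors (1,1).

Computing H_k = (kernel of ∂_k) / (image of ∂_{k+1}):

  H_0: rank C_0 − rank ∂_1 = 3 − 2 = 1, and the invariant factors of ∂_1 are all 1, so H_0 = Z.
  H_1: rank ker ∂_1 − rank ∂_2 = (3 − 2) − 0 = 1, and there is no ∂_2, so H_1 = Z.

As a check, the Euler characteristic is 3 − 3 = 0, which agrees with 1 − 1 = 0.

H_0 ≅ Z,  H_1 ≅ Z.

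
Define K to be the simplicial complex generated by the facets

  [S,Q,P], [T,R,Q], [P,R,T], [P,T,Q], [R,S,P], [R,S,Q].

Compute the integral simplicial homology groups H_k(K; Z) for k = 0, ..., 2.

Fix the vertex order P < Q < R < S < T and write every simplex with vertices in increasing order. Then dim K = 2 and the simplices of K are:

  0-simplices (5): P, Q, R, S, T
  1-simplices (9): PQ, PR, PS, PT, QR, QS, QT, RS, RT
  2-simplices (6): PQS, PQT, PRS, PRT, QRS, QRT

giving chain groups C_0 ≅ Z^5, C_1 ≅ Z^9, C_2 ≅ Z^6.

The boundary map ∂_1: C_1 → C_0 sends each edge [p,q] (with p < q) to q − p.
The resulting 5×9 matrix has rank 4, and its Smith normal form has invariant factors (1,1,1,1).

The boundary map ∂_2: C_2 → C_1 maps a triangle to the signed sum of its edges. For instance
  ∂PRT = RT − PT + PR,
  ∂PQS = QS − PS + PQ.
As a 9×6 matrix over Z this has rank 5, with invariant factors (1,1,1,1,1).

Computing H_k = (kernel of ∂_k) / (image of ∂_{k+1}):

  H_0: rank C_0 − rank ∂_1 = 5 − 4 = 1, and the invariant factors of ∂_1 are all 1, so H_0 ≅ Z.
  H_1: rank ker ∂_1 − rank ∂_2 = (9 − 4) − 5 = 0, and the invariant factors of ∂_2 are all 1, so H_1 ≅ 0.
  H_2: rank ker ∂_2 − rank ∂_3 = (6 − 5) − 0 = 1, and there is no ∂_3, so H_2 ≅ Z.

As a check, the Euler characteristic is 5 − 9 + 6 = 2, which agrees with 1 − 0 + 1 = 2.
(K is a triangulation of the 2-sphere S^2.)

H_0 = Z,  H_1 = 0,  H_2 = Z.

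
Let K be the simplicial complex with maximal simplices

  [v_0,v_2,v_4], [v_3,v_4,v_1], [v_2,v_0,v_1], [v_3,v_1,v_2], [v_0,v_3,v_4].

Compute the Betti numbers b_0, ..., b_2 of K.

Order the vertices as v_0 < v_1 < v_2 < v_3 < v_4. Listing each simplex with vertices in this order, K has dimension 2 with simplices:

  0-simplices (5): [v_0], [v_1], [v_2], [v_3], [v_4]
  1-simplices (10): [v_0,v_1], [v_0,v_2], [v_0,v_3], [v_0,v_4], [v_1,v_2], [v_1,v_3], [v_1,v_4], [v_2,v_3], [v_2,v_4], [v_3,v_4]
  2-simplices (5): [v_0,v_1,v_2], [v_0,v_2,v_4], [v_0,v_3,v_4], [v_1,v_2,v_3], [v_1,v_3,v_4]

so the chain groups are C_0 ≅ Z^5, C_1 ≅ Z^10, C_2 ≅ Z^5.

∂_1: C_1 → C_0 sends each edge [p,q] (with p < q) to q − p. For instance
  ∂[v_1,v_4] = [v_4] − [v_1].
The resulting 5×10 matrix has rank 4, and its Smith normal form has invariant factors (1,1,1,1).

The boundary map ∂_2: C_2 → C_1 maps a triangle to the signed sum of its edges. For instance
  ∂[v_0,v_1,v_2] = [v_1,v_2] − [v_0,v_2] + [v_0,v_1],
  ∂[v_0,v_3,v_4] = [v_3,v_4] − [v_0,v_4] + [v_0,v_3].
The 10×5 boundary matrix has rank 5 and Smith normal form diag(1,1,1,1,1).

From H_k ≅ ker(∂_k) / im(∂_{k+1}) we obtain:

  H_0: rank C_0 − rank ∂_1 = 5 − 4 = 1, and the invariant factors of ∂_1 are all 1, so H_0 = Z.
  H_1: rank ker ∂_1 − rank ∂_2 = (10 − 4) − 5 = 1, and the invariant factors of ∂_2 are all 1, so H_1 = Z.
  H_2: rank ker ∂_2 − rank ∂_3 = (5 − 5) − 0 = 0, and there is no ∂_3, so H_2 = 0.

As a check, the Euler characteristic is 5 − 10 + 5 = 0, which agrees with 1 − 1 + 0 = 0.
(K is a triangulation of the Möbius band.)

Hence the Betti numbers are b_0 = 1, b_1 = 1, b_2 = 0.

b_0 = 1, b_1 = 1, b_2 = 0.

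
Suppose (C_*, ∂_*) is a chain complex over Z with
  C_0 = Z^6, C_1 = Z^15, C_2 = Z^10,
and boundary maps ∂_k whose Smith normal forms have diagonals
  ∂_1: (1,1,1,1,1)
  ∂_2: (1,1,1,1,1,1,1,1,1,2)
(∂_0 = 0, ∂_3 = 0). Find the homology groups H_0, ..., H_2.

H_0: b_0 = 6 − 0 − 5 = 1; torsion from ∂_1 factors > 1: none. So H_0 ≅ Z.
H_1: b_1 = 15 − 5 − 10 = 0; torsion from ∂_2 factors > 1: [2]. So H_1 ≅ Z/2.
H_2: b_2 = 10 − 10 − 0 = 0; torsion from ∂_3 factors > 1: none. So H_2 ≅ 0.

H_0 ≅ Z,  H_1 ≅ Z/2,  H_2 = 0.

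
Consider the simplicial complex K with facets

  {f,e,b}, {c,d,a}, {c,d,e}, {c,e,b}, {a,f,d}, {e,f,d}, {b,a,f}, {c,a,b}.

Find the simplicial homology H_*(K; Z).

H_0 = Z,  H_1 = 0,  H_2 = Z.

Take the total order a < b < c < d < e < f on the vertex set. Then K (dimension 2) consists of the simplices:

  0-simplices (6): a, b, c, d, e, f
  1-simplices (12): ab, ac, ad, af, bc, be, bf, cd, ce, de, df, ef
  2-simplices (8): abc, abf, acd, adf, bce, bef, cde, def

giving chain groups C_0 ≅ Z^6, C_1 ≅ Z^12, C_2 ≅ Z^8.

The boundary map ∂_1: C_1 → C_0 maps an edge to its endpoints' difference, ∂[p,q] = q − p. For instance
  ∂df = f − d.
As a 6×12 matrix over Z this has rank 5, with invariant factors (1,1,1,1,1).

The boundary map ∂_2: C_2 → C_1 sends each 2-simplex [p,q,r] to [q,r] − [p,r] + [p,q]. For instance
  ∂bef = ef − bf + be,
  ∂abf = bf − af + ab.
This gives a 12×8 integer matrix of rank 7; reducing to Smith normal form yields diagonal entries (1,1,1,1,1,1,1).

From H_k ≅ ker(∂_k) / im(∂_{k+1}) we obtain:

  H_0: rank C_0 − rank ∂_1 = 6 − 5 = 1, and the invariant factors of ∂_1 are all 1, so H_0 ≅ Z.
  H_1: rank ker ∂_1 − rank ∂_2 = (12 − 5) − 7 = 0, and the invariant factors of ∂_2 are all 1, so H_1 ≅ 0.
  H_2: rank ker ∂_2 − rank ∂_3 = (8 − 7) − 0 = 1, and there is no ∂_3, so H_2 ≅ Z.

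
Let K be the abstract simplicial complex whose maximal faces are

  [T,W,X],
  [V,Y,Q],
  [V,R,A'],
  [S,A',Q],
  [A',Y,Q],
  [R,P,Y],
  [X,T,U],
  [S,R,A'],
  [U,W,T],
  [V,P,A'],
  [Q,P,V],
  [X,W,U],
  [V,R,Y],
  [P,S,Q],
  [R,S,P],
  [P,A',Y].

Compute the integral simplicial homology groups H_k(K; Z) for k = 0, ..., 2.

Take the total order P < Q < R < S < T < U < V < W < X < Y < A' on the vertex set. Then K (dimension 2) consists of the simplices:

  0-simplices (11): [P], [Q], [R], [S], [T], [U], [V], [W], [X], [Y], [A']
  1-simplices (24): (24 of them)
  2-simplices (16): [P,Q,S], [P,Q,V], [P,R,S], [P,R,Y], [P,V,A'], [P,Y,A'], [Q,S,A'], [Q,V,Y], [Q,Y,A'], [R,S,A'], [R,V,Y], [R,V,A'], [T,U,W], [T,U,X], [T,W,X], [U,W,X]

Hence C_0 ≅ Z^11, C_1 ≅ Z^24, C_2 ≅ Z^16.

Boundary ∂_1: C_1 → C_0 sends each edge [p,q] (with p < q) to q − p. For instance
  ∂[Q,Y] = [Y] − [Q].
The 11×24 boundary matrix has rank 9 and Smith normal form diag(1,1,1,1,1,1,1,1,1).

Boundary ∂_2: C_2 → C_1 sends each 2-simplex [p,q,r] to [q,r] − [p,r] + [p,q]. For instance
  ∂[Q,V,Y] = [V,Y] − [Q,Y] + [Q,V],
  ∂[R,V,A'] = [V,A'] − [R,A'] + [R,V].
This gives a 24×16 integer matrix of rank 15; reducing to Smith normal form yields diagonal entries (1,1,1,1,1,1,1,1,1,1,1,1,1,1,2).

From H_k ≅ ker(∂_k) / im(∂_{k+1}) we obtain:

  H_0: rank C_0 − rank ∂_1 = 11 − 9 = 2, and the invariant factors of ∂_1 are all 1, so H_0 ≅ Z^2.
  H_1: rank ker ∂_1 − rank ∂_2 = (24 − 9) − 15 = 0, and ∂_2 has invariant factor 2 > 1, so H_1 ≅ Z/2.
  H_2: rank ker ∂_2 − rank ∂_3 = (16 − 15) − 0 = 1, and there is no ∂_3, so H_2 ≅ Z.

H_0 = Z^2,  H_1 = Z/2,  H_2 = Z.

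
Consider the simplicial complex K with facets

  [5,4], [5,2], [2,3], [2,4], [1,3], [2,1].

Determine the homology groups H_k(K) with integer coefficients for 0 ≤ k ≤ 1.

We work with the vertex ordering 1 < 2 < 3 < 4 < 5. The simplices of K, each written with vertices in increasing order, are:

  0-simplices (5): [1], [2], [3], [4], [5]
  1-simplices (6): [1,2], [1,3], [2,3], [2,4], [2,5], [4,5]

giving chain groups C_0 ≅ Z^5, C_1 ≅ Z^6.

Boundary ∂_1: C_1 → C_0 maps an edge to its endpoints' difference, ∂[p,q] = q − p.
This gives a 5×6 integer matrix of rank 4; reducing to Smith normal form yields diagonal entries (1,1,1,1).

From H_k ≅ ker(∂_k) / im(∂_{k+1}) we obtain:

  H_0: rank C_0 − rank ∂_1 = 5 − 4 = 1, and the invariant factors of ∂_1 are all 1, so H_0 ≅ Z.
  H_1: rank ker ∂_1 − rank ∂_2 = (6 − 4) − 0 = 2, and there is no ∂_2, so H_1 ≅ Z^2.

As a check, the Euler characteristic is 5 − 6 = -1, which agrees with 1 − 2 = -1.
(K is a triangulation of a wedge of 2 circles.)

H_0 = Z,  H_1 = Z^2.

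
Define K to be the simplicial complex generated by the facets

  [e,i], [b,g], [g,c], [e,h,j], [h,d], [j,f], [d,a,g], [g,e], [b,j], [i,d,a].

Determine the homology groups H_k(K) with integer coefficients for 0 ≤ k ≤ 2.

K has 10 vertices, 15 edges, 3 triangles.
rank ∂_0 = 0, rank ∂_1 = 9 ⇒ b_0 = 10 − 0 − 9 = 1; all invariant factors of ∂_1 are 1 so no torsion. So H_0 ≅ Z.
rank ∂_1 = 9, rank ∂_2 = 3 ⇒ b_1 = 15 − 9 − 3 = 3; all invariant factors of ∂_2 are 1 so no torsion. So H_1 ≅ Z^3.
rank ∂_2 = 3, rank ∂_3 = 0 ⇒ b_2 = 3 − 3 − 0 = 0. So H_2 ≅ 0.

H_0 = Z,  H_1 = Z^3,  H_2 = 0.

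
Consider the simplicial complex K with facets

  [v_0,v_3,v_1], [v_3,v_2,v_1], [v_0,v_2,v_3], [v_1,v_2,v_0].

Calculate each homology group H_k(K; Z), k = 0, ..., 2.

Fix the vertex order v_0 < v_1 < v_2 < v_3 and write every simplex with vertices in increasing order. Then dim K = 2 and the simplices of K are:

  0-simplices (4): [v_0], [v_1], [v_2], [v_3]
  1-simplices (6): [v_0,v_1], [v_0,v_2], [v_0,v_3], [v_1,v_2], [v_1,v_3], [v_2,v_3]
  2-simplices (4): [v_0,v_1,v_2], [v_0,v_1,v_3], [v_0,v_2,v_3], [v_1,v_2,v_3]

Hence C_0 ≅ Z^4, C_1 ≅ Z^6, C_2 ≅ Z^4.

∂_1: C_1 → C_0 maps an edge to its endpoints' difference, ∂[p,q] = q − p.
The 4×6 boundary matrix has rank 3 and Smith normal form diag(1,1,1).

The boundary map ∂_2: C_2 → C_1 acts by ∂[p,q,r] = [q,r] − [p,r] + [p,q]. For instance
  ∂[v_0,v_1,v_3] = [v_1,v_3] − [v_0,v_3] + [v_0,v_1],
  ∂[v_1,v_2,v_3] = [v_2,v_3] − [v_1,v_3] + [v_1,v_2].
This gives a 6×4 integer matrix of rank 3; reducing to Smith normal form yields diagonal entries (1,1,1).

Now H_k = ker ∂_k / im ∂_{k+1}, so:

  H_0: rank C_0 − rank ∂_1 = 4 − 3 = 1, and the invariant factors of ∂_1 are all 1, so H_0 ≅ Z.
  H_1: rank ker ∂_1 − rank ∂_2 = (6 − 3) − 3 = 0, and the invariant factors of ∂_2 are all 1, so H_1 ≅ 0.
  H_2: rank ker ∂_2 − rank ∂_3 = (4 − 3) − 0 = 1, and there is no ∂_3, so H_2 ≅ Z.

(K is a triangulation of the 2-sphere S^2.)

H_0 = Z,  H_1 = 0,  H_2 = Z.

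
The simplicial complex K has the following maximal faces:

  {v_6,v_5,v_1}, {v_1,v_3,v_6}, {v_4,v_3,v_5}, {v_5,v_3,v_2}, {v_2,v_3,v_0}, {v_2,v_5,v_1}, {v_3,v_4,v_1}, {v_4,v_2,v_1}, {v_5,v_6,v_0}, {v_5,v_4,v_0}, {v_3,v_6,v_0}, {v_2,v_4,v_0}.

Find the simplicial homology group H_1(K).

H_1 = Z/2.

Order the vertices as v_0 < v_1 < v_2 < v_3 < v_4 < v_5 < v_6. Listing each simplex with vertices in this order, K has dimension 2 with simplices:

  0-simplices (7): [v_0], [v_1], [v_2], [v_3], [v_4], [v_5], [v_6]
  1-simplices (18): (18 of them)
  2-simplices (12): (12 of them)

so the chain groups are C_0 ≅ Z^7, C_1 ≅ Z^18, C_2 ≅ Z^12.

∂_1: C_1 → C_0 sends each edge [p,q] (with p < q) to q − p. For instance
  ∂[v_1,v_6] = [v_6] − [v_1].
This gives a 7×18 integer matrix of rank 6; reducing to Smith normal form yields diagonal entries (1,1,1,1,1,1).

The boundary map ∂_2: C_2 → C_1 sends each 2-simplex [p,q,r] to [q,r] − [p,r] + [p,q]. For instance
  ∂[v_1,v_2,v_4] = [v_2,v_4] − [v_1,v_4] + [v_1,v_2],
  ∂[v_0,v_5,v_6] = [v_5,v_6] − [v_0,v_6] + [v_0,v_5].
The 18×12 boundary matrix has rank 12 and Smith normal form diag(1,1,1,1,1,1,1,1,1,1,1,2).

From H_k ≅ ker(∂_k) / im(∂_{k+1}) we obtain:

  H_1: rank ker ∂_1 − rank ∂_2 = (18 − 6) − 12 = 0, and ∂_2 has invariant factor 2 > 1, so H_1 ≅ Z/2.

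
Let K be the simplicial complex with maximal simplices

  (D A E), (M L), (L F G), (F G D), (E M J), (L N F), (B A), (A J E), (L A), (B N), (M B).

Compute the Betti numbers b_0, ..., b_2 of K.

b_0 = 1, b_1 = 4, b_2 = 0.

Fix the vertex order A < B < D < E < F < G < J < L < M < N and write every simplex with vertices in increasing order. Then dim K = 2 and the simplices of K are:

  0-simplices (10): A, B, D, E, F, G, J, L, M, N
  1-simplices (19): AB, AD, AE, AJ, AL, BM, BN, DE, DF, DG, EJ, EM, FG, FL, FN, GL, JM, LM, LN
  2-simplices (6): ADE, AEJ, DFG, EJM, FGL, FLN

Hence C_0 ≅ Z^10, C_1 ≅ Z^19, C_2 ≅ Z^6.

Boundary ∂_1: C_1 → C_0 is given by ∂[p,q] = [q] − [p]. For instance
  ∂FL = L − F.
This gives a 10×19 integer matrix of rank 9; reducing to Smith normal form yields diagonal entries (1,1,1,1,1,1,1,1,1).

∂_2: C_2 → C_1 maps a triangle to the signed sum of its edges. For instance
  ∂FLN = LN − FN + FL,
  ∂AEJ = EJ − AJ + AE.
The 19×6 boundary matrix has rank 6 and Smith normal form diag(1,1,1,1,1,1).

From H_k ≅ ker(∂_k) / im(∂_{k+1}) we obtain:

  H_0: rank C_0 − rank ∂_1 = 10 − 9 = 1, and the invariant factors of ∂_1 are all 1, so H_0 = Z.
  H_1: rank ker ∂_1 − rank ∂_2 = (19 − 9) − 6 = 4, and the invariant factors of ∂_2 are all 1, so H_1 = Z^4.
  H_2: rank ker ∂_2 − rank ∂_3 = (6 − 6) − 0 = 0, and there is no ∂_3, so H_2 = 0.

As a check, the Euler characteristic is 10 − 19 + 6 = -3, which agrees with 1 − 4 + 0 = -3.

Hence the Betti numbers are b_0 = 1, b_1 = 4, b_2 = 0.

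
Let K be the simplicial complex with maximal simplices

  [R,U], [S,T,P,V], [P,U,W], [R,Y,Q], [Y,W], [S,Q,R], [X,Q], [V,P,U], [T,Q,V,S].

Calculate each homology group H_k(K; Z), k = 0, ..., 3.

H_0 = Z,  H_1 = Z^2,  H_2 = 0,  H_3 = 0.

K has 10 vertices, 20 edges, 11 triangles, 2 3-simplices.
rank ∂_0 = 0, rank ∂_1 = 9 ⇒ b_0 = 10 − 0 − 9 = 1; all invariant factors of ∂_1 are 1 so no torsion. So H_0 = Z.
rank ∂_1 = 9, rank ∂_2 = 9 ⇒ b_1 = 20 − 9 − 9 = 2; all invariant factors of ∂_2 are 1 so no torsion. So H_1 = Z^2.
rank ∂_2 = 9, rank ∂_3 = 2 ⇒ b_2 = 11 − 9 − 2 = 0; all invariant factors of ∂_3 are 1 so no torsion. So H_2 = 0.
rank ∂_3 = 2, rank ∂_4 = 0 ⇒ b_3 = 2 − 2 − 0 = 0. So H_3 = 0.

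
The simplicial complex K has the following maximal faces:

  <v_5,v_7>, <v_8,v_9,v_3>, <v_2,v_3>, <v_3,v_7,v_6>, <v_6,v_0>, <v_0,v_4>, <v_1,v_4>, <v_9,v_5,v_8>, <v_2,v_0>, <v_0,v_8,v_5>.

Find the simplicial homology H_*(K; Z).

H_0 ≅ Z,  H_1 ≅ Z^3,  H_2 = 0.

We work with the vertex ordering v_0 < v_1 < v_2 < v_3 < v_4 < v_5 < v_6 < v_7 < v_8 < v_9. The simplices of K, each written with vertices in increasing order, are:

  0-simplices (10): [v_0], [v_1], [v_2], [v_3], [v_4], [v_5], [v_6], [v_7], [v_8], [v_9]
  1-simplices (16): (16 of them)
  2-simplices (4): [v_0,v_5,v_8], [v_3,v_6,v_7], [v_3,v_8,v_9], [v_5,v_8,v_9]

so the chain groups are C_0 ≅ Z^10, C_1 ≅ Z^16, C_2 ≅ Z^4.

Boundary ∂_1: C_1 → C_0 maps an edge to its endpoints' difference, ∂[p,q] = q − p.
The resulting 10×16 matrix has rank 9, and its Smith normal form has invariant factors (1,1,1,1,1,1,1,1,1).

Boundary ∂_2: C_2 → C_1 maps a triangle to the signed sum of its edges. For instance
  ∂[v_0,v_5,v_8] = [v_5,v_8] − [v_0,v_8] + [v_0,v_5],
  ∂[v_3,v_6,v_7] = [v_6,v_7] − [v_3,v_7] + [v_3,v_6].
This gives a 16×4 integer matrix of rank 4; reducing to Smith normal form yields diagonal entries (1,1,1,1).

Now H_k = ker ∂_k / im ∂_{k+1}, so:

  H_0: rank C_0 − rank ∂_1 = 10 − 9 = 1, and the invariant factors of ∂_1 are all 1, so H_0 = Z.
  H_1: rank ker ∂_1 − rank ∂_2 = (16 − 9) − 4 = 3, and the invariant factors of ∂_2 are all 1, so H_1 = Z^3.
  H_2: rank ker ∂_2 − rank ∂_3 = (4 − 4) − 0 = 0, and there is no ∂_3, so H_2 = 0.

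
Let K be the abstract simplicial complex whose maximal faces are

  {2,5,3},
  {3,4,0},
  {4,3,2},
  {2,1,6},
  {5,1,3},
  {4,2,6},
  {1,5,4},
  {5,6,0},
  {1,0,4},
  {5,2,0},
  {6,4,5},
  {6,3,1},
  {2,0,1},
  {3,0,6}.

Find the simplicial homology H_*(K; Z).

H_0 ≅ Z,  H_1 ≅ Z^2,  H_2 ≅ Z.

Take the total order 0 < 1 < 2 < 3 < 4 < 5 < 6 on the vertex set. Then K (dimension 2) consists of the simplices:

  0-simplices (7): [0], [1], [2], [3], [4], [5], [6]
  1-simplices (21): [0,1], [0,2], [0,3], [0,4], [0,5], [0,6], [1,2], [1,3], [1,4], [1,5], [1,6], [2,3], [2,4], [2,5], [2,6], [3,4], [3,5], [3,6], [4,5], [4,6], [5,6]
  2-simplices (14): [0,1,2], [0,1,4], [0,2,5], [0,3,4], [0,3,6], [0,5,6], [1,2,6], [1,3,5], [1,3,6], [1,4,5], [2,3,4], [2,3,5], [2,4,6], [4,5,6]

Hence C_0 ≅ Z^7, C_1 ≅ Z^21, C_2 ≅ Z^14.

Boundary ∂_1: C_1 → C_0 sends each edge [p,q] (with p < q) to q − p. For instance
  ∂[3,5] = [5] − [3].
The resulting 7×21 matrix has rank 6, and its Smith normal form has invariant factors (1,1,1,1,1,1).

The boundary map ∂_2: C_2 → C_1 sends each 2-simplex [p,q,r] to [q,r] − [p,r] + [p,q]. For instance
  ∂[2,3,5] = [3,5] − [2,5] + [2,3],
  ∂[4,5,6] = [5,6] − [4,6] + [4,5].
This gives a 21×14 integer matrix of rank 13; reducing to Smith normal form yields diagonal entries (1,1,1,1,1,1,1,1,1,1,1,1,1).

Computing H_k = (kernel of ∂_k) / (image of ∂_{k+1}):

  H_0: rank C_0 − rank ∂_1 = 7 − 6 = 1, and the invariant factors of ∂_1 are all 1, so H_0 ≅ Z.
  H_1: rank ker ∂_1 − rank ∂_2 = (21 − 6) − 13 = 2, and the invariant factors of ∂_2 are all 1, so H_1 ≅ Z^2.
  H_2: rank ker ∂_2 − rank ∂_3 = (14 − 13) − 0 = 1, and there is no ∂_3, so H_2 ≅ Z.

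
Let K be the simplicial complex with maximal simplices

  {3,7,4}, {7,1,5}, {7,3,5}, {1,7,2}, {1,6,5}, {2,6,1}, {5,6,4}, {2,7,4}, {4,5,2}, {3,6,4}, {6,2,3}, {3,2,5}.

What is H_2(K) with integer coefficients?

H_2 = 0.

K has 7 vertices, 18 edges, 12 triangles.
rank ∂_2 = 12, rank ∂_3 = 0 ⇒ b_2 = 12 − 12 − 0 = 0. So H_2 = 0.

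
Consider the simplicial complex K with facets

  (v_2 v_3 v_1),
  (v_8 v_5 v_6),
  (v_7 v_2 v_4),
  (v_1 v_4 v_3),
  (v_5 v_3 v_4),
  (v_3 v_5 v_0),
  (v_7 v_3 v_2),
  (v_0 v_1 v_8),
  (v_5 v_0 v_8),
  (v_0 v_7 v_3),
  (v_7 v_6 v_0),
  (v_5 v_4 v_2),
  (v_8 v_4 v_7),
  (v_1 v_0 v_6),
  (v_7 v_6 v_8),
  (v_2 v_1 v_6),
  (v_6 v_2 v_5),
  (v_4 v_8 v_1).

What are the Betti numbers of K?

b_0 = 1, b_1 = 1, b_2 = 0.

Order the vertices as v_0 < v_1 < v_2 < v_3 < v_4 < v_5 < v_6 < v_7 < v_8. Listing each simplex with vertices in this order, K has dimension 2 with simplices:

  0-simplices (9): [v_0], [v_1], [v_2], [v_3], [v_4], [v_5], [v_6], [v_7], [v_8]
  1-simplices (27): (27 of them)
  2-simplices (18): (18 of them)

Hence C_0 ≅ Z^9, C_1 ≅ Z^27, C_2 ≅ Z^18.

∂_1: C_1 → C_0 is given by ∂[p,q] = [q] − [p]. For instance
  ∂[v_5,v_8] = [v_8] − [v_5].
As a 9×27 matrix over Z this has rank 8, with invariant factors (1,1,1,1,1,1,1,1).

The boundary map ∂_2: C_2 → C_1 acts by ∂[p,q,r] = [q,r] − [p,r] + [p,q]. For instance
  ∂[v_1,v_2,v_6] = [v_2,v_6] − [v_1,v_6] + [v_1,v_2],
  ∂[v_6,v_7,v_8] = [v_7,v_8] − [v_6,v_8] + [v_6,v_7].
As a 27×18 matrix over Z this has rank 18, with invariant factors (1,1,1,1,1,1,1,1,1,1,1,1,1,1,1,1,1,2).

Reading off H_k = ker ∂_k / im ∂_{k+1}:

  H_0: rank C_0 − rank ∂_1 = 9 − 8 = 1, and the invariant factors of ∂_1 are all 1, so H_0 = Z.
  H_1: rank ker ∂_1 − rank ∂_2 = (27 − 8) − 18 = 1, and ∂_2 has invariant factor 2 > 1, so H_1 = Z ⊕ Z/2.
  H_2: rank ker ∂_2 − rank ∂_3 = (18 − 18) − 0 = 0, and there is no ∂_3, so H_2 = 0.

(K is a triangulation of the Klein bottle.)

Hence the Betti numbers are b_0 = 1, b_1 = 1, b_2 = 0.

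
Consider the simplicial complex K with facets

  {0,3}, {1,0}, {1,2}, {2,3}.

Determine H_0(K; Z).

H_0 = Z.

We work with the vertex ordering 0 < 1 < 2 < 3. The simplices of K, each written with vertices in increasing order, are:

  0-simplices (4): [0], [1], [2], [3]
  1-simplices (4): [0,1], [0,3], [1,2], [2,3]

Hence C_0 ≅ Z^4, C_1 ≅ Z^4.

∂_1: C_1 → C_0 maps an edge to its endpoints' difference, ∂[p,q] = q − p. For instance
  ∂[0,1] = [1] − [0].
As a 4×4 matrix over Z this has rank 3, with invariant factors (1,1,1).

Computing H_k = (kernel of ∂_k) / (image of ∂_{k+1}):

  H_0: rank C_0 − rank ∂_1 = 4 − 3 = 1, and the invariant factors of ∂_1 are all 1, so H_0 ≅ Z.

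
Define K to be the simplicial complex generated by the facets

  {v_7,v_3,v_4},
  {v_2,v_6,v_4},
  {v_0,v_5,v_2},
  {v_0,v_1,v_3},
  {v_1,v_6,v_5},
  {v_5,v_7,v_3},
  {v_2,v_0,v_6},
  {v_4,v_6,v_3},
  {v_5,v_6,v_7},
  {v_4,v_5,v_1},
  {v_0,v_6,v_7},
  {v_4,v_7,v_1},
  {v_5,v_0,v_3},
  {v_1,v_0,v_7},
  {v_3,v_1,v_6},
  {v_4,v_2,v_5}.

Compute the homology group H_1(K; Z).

Take the total order v_0 < v_1 < v_2 < v_3 < v_4 < v_5 < v_6 < v_7 on the vertex set. Then K (dimension 2) consists of the simplices:

  0-simplices (8): [v_0], [v_1], [v_2], [v_3], [v_4], [v_5], [v_6], [v_7]
  1-simplices (24): (24 of them)
  2-simplices (16): (16 of them)

so the chain groups are C_0 ≅ Z^8, C_1 ≅ Z^24, C_2 ≅ Z^16.

The boundary map ∂_1: C_1 → C_0 sends each edge [p,q] (with p < q) to q − p. For instance
  ∂[v_3,v_4] = [v_4] − [v_3].
As a 8×24 matrix over Z this has rank 7, with invariant factors (1,1,1,1,1,1,1).

∂_2: C_2 → C_1 maps a triangle to the signed sum of its edges. For instance
  ∂[v_1,v_4,v_5] = [v_4,v_5] − [v_1,v_5] + [v_1,v_4],
  ∂[v_3,v_4,v_6] = [v_4,v_6] − [v_3,v_6] + [v_3,v_4].
The resulting 24×16 matrix has rank 15, and its Smith normal form has invariant factors (1,1,1,1,1,1,1,1,1,1,1,1,1,1,1).

Now H_k = ker ∂_k / im ∂_{k+1}, so:

  H_1: rank ker ∂_1 − rank ∂_2 = (24 − 7) − 15 = 2, and the invariant factors of ∂_2 are all 1, so H_1 ≅ Z^2.

(K is a triangulation of the torus T^2.)

H_1 ≅ Z^2.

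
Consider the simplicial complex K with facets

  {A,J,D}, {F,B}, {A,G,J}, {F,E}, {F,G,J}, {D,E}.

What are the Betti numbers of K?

We work with the vertex ordering A < B < D < E < F < G < J. The simplices of K, each written with vertices in increasing order, are:

  0-simplices (7): A, B, D, E, F, G, J
  1-simplices (10): AD, AG, AJ, BF, DE, DJ, EF, FG, FJ, GJ
  2-simplices (3): ADJ, AGJ, FGJ

Hence C_0 ≅ Z^7, C_1 ≅ Z^10, C_2 ≅ Z^3.

The boundary map ∂_1: C_1 → C_0 sends each edge [p,q] (with p < q) to q − p. For instance
  ∂AD = D − A.
The 7×10 boundary matrix has rank 6 and Smith normal form diag(1,1,1,1,1,1).

∂_2: C_2 → C_1 acts by ∂[p,q,r] = [q,r] − [p,r] + [p,q]. For instance
  ∂AGJ = GJ − AJ + AG,
  ∂FGJ = GJ − FJ + FG.
As a 10×3 matrix over Z this has rank 3, with invariant factors (1,1,1).

Reading off H_k = ker ∂_k / im ∂_{k+1}:

  H_0: rank C_0 − rank ∂_1 = 7 − 6 = 1, and the invariant factors of ∂_1 are all 1, so H_0 = Z.
  H_1: rank ker ∂_1 − rank ∂_2 = (10 − 6) − 3 = 1, and the invariant factors of ∂_2 are all 1, so H_1 = Z.
  H_2: rank ker ∂_2 − rank ∂_3 = (3 − 3) − 0 = 0, and there is no ∂_3, so H_2 = 0.

Hence the Betti numbers are b_0 = 1, b_1 = 1, b_2 = 0.

b_0 = 1, b_1 = 1, b_2 = 0.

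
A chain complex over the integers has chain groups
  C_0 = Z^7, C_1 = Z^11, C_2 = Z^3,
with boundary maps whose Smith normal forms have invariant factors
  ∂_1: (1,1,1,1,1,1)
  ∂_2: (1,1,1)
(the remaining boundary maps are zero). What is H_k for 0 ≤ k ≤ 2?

H_0 = Z,  H_1 = Z^2,  H_2 = 0.

H_0: b_0 = 7 − 0 − 6 = 1; torsion from ∂_1 factors > 1: none. So H_0 = Z.
H_1: b_1 = 11 − 6 − 3 = 2; torsion from ∂_2 factors > 1: none. So H_1 = Z^2.
H_2: b_2 = 3 − 3 − 0 = 0; torsion from ∂_3 factors > 1: none. So H_2 = 0.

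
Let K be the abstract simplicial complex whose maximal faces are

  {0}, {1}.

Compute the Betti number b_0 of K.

b_0 = 2.

Take the total order 0 < 1 on the vertex set. Then K (dimension 0) consists of the simplices:

  0-simplices (2): [0], [1]

Hence C_0 ≅ Z^2.

From H_k ≅ ker(∂_k) / im(∂_{k+1}) we obtain:

  H_0: rank C_0 − rank ∂_1 = 2 − 0 = 2, and there is no ∂_1, so H_0 ≅ Z^2.

Hence the Betti numbers are b_0 = 2.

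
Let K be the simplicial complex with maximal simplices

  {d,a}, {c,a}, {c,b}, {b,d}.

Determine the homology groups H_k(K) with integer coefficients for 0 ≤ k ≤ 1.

Fix the vertex order a < b < c < d and write every simplex with vertices in increasing order. Then dim K = 1 and the simplices of K are:

  0-simplices (4): a, b, c, d
  1-simplices (4): ac, ad, bc, bd

Hence C_0 ≅ Z^4, C_1 ≅ Z^4.

∂_1: C_1 → C_0 is given by ∂[p,q] = [q] − [p]. For instance
  ∂bc = c − b.
The 4×4 boundary matrix has rank 3 and Smith normal form diag(1,1,1).

Now H_k = ker ∂_k / im ∂_{k+1}, so:

  H_0: rank C_0 − rank ∂_1 = 4 − 3 = 1, and the invariant factors of ∂_1 are all 1, so H_0 = Z.
  H_1: rank ker ∂_1 − rank ∂_2 = (4 − 3) − 0 = 1, and there is no ∂_2, so H_1 = Z.

(K is a triangulation of the circle S^1.)

H_0 = Z,  H_1 = Z.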